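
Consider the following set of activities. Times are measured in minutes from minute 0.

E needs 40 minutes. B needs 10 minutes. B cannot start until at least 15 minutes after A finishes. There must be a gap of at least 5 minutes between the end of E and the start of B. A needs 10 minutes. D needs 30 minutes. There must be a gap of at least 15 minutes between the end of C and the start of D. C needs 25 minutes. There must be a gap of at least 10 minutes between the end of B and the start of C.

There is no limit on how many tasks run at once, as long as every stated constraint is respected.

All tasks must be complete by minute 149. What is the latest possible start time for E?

14

Nothing follows D; the deadline of minute 149 is its only limit. It must start by 149 − 30 = minute 119.
C must finish before D (must start by minute 119, minus 15-minute gap → minute 104). With a 25-minute duration, C must start by 104 − 25 = minute 79.
B feeds into C (must start by minute 79, minus 10-minute gap → minute 69); so B must finish by minute 69 and therefore start by minute 59.
E must finish before B (must start by minute 59, minus 5-minute gap → minute 54). With a 40-minute duration, E must start by 54 − 40 = minute 14.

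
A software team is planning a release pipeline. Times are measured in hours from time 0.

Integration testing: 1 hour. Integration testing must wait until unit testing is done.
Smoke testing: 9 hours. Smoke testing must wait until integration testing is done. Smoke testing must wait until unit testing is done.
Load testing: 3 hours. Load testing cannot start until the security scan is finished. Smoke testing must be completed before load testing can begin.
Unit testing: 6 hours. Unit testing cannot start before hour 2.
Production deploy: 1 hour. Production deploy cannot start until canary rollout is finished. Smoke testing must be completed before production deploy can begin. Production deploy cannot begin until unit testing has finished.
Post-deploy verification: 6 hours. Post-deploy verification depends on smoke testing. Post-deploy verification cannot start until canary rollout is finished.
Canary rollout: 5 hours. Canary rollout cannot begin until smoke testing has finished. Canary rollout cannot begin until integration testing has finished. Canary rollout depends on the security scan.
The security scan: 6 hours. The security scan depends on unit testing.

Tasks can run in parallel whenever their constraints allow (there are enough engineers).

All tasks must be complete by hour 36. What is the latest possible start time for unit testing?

Production deploy must finish by hour 36; it takes 1 hour, so it must start by 36 − 1 = hour 35.
Post-deploy verification must finish by hour 36; it takes 6 hours, so it must start by 36 − 6 = hour 30.
Canary rollout feeds production deploy (must start by hour 35); post-deploy verification (must start by hour 30). Taking the minimum, canary rollout must finish by hour 30 and start by 30 − 5 = hour 25.
Nothing follows load testing; the deadline of hour 36 is its only limit. It must start by 36 − 3 = hour 33.
Smoke testing must finish in time for canary rollout (must start by hour 25); load testing (must start by hour 33); production deploy (must start by hour 35); post-deploy verification (must start by hour 30). The tightest is hour 25, so smoke testing must start by 25 − 9 = hour 16.
Integration testing must finish in time for smoke testing (must start by hour 16); canary rollout (must start by hour 25). The tightest is hour 16, so integration testing must start by 16 − 1 = hour 15.
The security scan feeds canary rollout (must start by hour 25); load testing (must start by hour 33). Taking the minimum, the security scan must finish by hour 25 and start by 25 − 6 = hour 19.
For unit testing: integration testing (must start by hour 15); the security scan (must start by hour 19); smoke testing (must start by hour 16); production deploy (must start by hour 35). The most restrictive is hour 15; with a 6-hour duration, unit testing must start by hour 9.

9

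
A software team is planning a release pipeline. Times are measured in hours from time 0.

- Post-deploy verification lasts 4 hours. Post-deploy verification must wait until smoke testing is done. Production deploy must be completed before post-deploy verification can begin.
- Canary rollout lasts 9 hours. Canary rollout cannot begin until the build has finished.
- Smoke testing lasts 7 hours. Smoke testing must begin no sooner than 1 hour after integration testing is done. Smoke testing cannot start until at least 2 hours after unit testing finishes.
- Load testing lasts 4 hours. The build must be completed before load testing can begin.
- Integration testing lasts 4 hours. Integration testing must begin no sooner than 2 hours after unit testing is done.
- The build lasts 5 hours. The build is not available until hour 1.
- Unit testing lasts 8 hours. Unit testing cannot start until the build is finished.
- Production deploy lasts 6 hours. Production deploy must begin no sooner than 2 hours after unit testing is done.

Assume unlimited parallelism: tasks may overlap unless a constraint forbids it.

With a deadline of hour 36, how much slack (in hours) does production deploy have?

10

The build cannot begin until its own release at hour 1. It runs from hour 1 to 1 + 5 = hour 6.
After the build (finishes hour 6), unit testing can start at hour 6 and finishes at hour 14.
After unit testing (finishes hour 14, plus 2-hour gap → hour 16), production deploy can start at hour 16 and finishes at hour 22.

Working backward from the deadline:
To finish by hour 36, post-deploy verification (duration 4) must start no later than hour 32.
Since post-deploy verification (must start by hour 32) depends on it, production deploy must finish by hour 32. Backing off its 6-hour duration gives a latest start of hour 26.
So production deploy can start as early as hour 16 and as late as hour 26, giving 26 − 16 = 10 hours of slack.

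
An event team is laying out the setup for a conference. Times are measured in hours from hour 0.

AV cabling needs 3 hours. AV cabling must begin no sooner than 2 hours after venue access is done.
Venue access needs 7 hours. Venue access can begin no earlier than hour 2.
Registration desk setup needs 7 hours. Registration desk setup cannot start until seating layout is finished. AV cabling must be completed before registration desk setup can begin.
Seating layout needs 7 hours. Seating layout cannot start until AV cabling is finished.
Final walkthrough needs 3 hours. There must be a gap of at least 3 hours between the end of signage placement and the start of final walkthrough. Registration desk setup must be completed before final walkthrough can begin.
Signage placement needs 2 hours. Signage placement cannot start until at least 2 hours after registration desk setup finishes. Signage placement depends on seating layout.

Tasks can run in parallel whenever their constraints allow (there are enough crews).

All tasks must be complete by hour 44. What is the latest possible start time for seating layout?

20

To finish by hour 44, final walkthrough (duration 3) must start no later than hour 41.
Signage placement must finish before final walkthrough (must start by hour 41, minus 3-hour gap → hour 38). With a 2-hour duration, signage placement must start by 38 − 2 = hour 36.
Registration desk setup must finish in time for signage placement (must start by hour 36, minus 2-hour gap → hour 34); final walkthrough (must start by hour 41). The tightest is hour 34, so registration desk setup must start by 34 − 7 = hour 27.
Seating layout feeds registration desk setup (must start by hour 27); signage placement (must start by hour 36). Taking the minimum, seating layout must finish by hour 27 and start by 27 − 7 = hour 20.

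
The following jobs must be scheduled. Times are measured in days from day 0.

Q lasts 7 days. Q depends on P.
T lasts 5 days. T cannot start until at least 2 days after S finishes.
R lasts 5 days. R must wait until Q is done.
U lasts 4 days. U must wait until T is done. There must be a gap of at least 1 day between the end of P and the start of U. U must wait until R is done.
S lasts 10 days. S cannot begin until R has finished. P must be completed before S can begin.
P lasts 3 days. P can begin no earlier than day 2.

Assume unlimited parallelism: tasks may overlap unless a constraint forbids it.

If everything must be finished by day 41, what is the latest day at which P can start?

U must finish by day 41; it takes 4 days, so it must start by 41 − 4 = day 37.
Since U (must start by day 37) depends on it, T must finish by day 37. Backing off its 5-day duration gives a latest start of day 32.
S has to be done before T (must start by day 32, minus 2-day gap → day 30). That means finishing by day 30, i.e. starting by 30 − 10 = day 20.
R has several dependents: S (must start by day 20); U (must start by day 37). The earliest of those limits is day 20, so R must start by 20 − 5 = day 15.
Since R (must start by day 15) depends on it, Q must finish by day 15. Backing off its 7-day duration gives a latest start of day 8.
P feeds Q (must start by day 8); S (must start by day 20); U (must start by day 37, minus 1-day gap → day 36). Taking the minimum, P must finish by day 8 and start by 8 − 3 = day 5.

5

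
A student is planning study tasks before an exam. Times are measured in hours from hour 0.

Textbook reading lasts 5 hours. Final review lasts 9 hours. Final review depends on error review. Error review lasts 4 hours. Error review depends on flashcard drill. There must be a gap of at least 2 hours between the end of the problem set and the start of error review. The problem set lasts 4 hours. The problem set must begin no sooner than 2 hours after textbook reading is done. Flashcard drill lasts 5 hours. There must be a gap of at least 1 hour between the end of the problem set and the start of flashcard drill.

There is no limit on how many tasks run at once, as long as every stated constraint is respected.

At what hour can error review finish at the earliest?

Textbook reading has no prerequisites, so it starts at hour 0 and finishes at hour 5.
The problem set cannot begin until textbook reading (finishes hour 5, plus 2-hour gap → hour 7). It runs from hour 7 to 7 + 4 = hour 11.
Flashcard drill waits on the problem set (finishes hour 11, plus 1-hour gap → hour 12), so it starts at hour 12 and finishes at 12 + 5 = hour 17.
Error review cannot start until flashcard drill (finishes hour 17); the problem set (finishes hour 11, plus 2-hour gap → hour 13). The controlling bound is hour 17, so error review finishes at 17 + 4 = hour 21.

21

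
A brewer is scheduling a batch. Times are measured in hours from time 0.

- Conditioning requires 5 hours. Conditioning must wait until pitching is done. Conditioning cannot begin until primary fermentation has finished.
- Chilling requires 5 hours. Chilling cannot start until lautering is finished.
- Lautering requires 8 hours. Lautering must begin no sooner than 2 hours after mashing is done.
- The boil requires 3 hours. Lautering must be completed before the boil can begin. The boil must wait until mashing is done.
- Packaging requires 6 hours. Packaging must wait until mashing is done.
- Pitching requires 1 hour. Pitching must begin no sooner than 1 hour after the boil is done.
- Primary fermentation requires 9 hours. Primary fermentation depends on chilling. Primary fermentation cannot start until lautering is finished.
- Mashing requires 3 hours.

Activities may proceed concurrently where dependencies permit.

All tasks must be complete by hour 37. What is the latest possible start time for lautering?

10

Nothing follows conditioning; the deadline of hour 37 is its only limit. It must start by 37 − 5 = hour 32.
Pitching feeds into conditioning (must start by hour 32); so pitching must finish by hour 32 and therefore start by hour 31.
The boil must finish before pitching (must start by hour 31, minus 1-hour gap → hour 30). With a 3-hour duration, the boil must start by 30 − 3 = hour 27.
Since conditioning (must start by hour 32) depends on it, primary fermentation must finish by hour 32. Backing off its 9-hour duration gives a latest start of hour 23.
Since primary fermentation (must start by hour 23) depends on it, chilling must finish by hour 23. Backing off its 5-hour duration gives a latest start of hour 18.
Lautering has several dependents: the boil (must start by hour 27); chilling (must start by hour 18); primary fermentation (must start by hour 23). The earliest of those limits is hour 18, so lautering must start by 18 − 8 = hour 10.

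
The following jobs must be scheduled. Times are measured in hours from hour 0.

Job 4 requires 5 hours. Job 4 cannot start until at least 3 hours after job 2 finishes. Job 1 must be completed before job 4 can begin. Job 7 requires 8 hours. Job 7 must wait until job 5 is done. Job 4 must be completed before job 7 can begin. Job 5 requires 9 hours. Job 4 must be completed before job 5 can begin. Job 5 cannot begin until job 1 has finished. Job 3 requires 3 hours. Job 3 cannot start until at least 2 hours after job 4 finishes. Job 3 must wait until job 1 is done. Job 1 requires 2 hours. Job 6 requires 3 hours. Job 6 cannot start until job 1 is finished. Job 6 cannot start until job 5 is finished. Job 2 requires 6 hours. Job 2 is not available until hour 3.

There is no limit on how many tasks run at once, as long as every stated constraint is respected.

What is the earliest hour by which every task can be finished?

After its own release at hour 3, job 2 can start at hour 3 and finishes at hour 9.
Job 1 can start immediately at hour 0; it finishes at hour 2.
Job 4 has to wait for job 2 (finishes hour 9, plus 3-hour gap → hour 12); job 1 (finishes hour 2). The latest of these is hour 12, so job 4 runs hour 12 to 12 + 5 = hour 17.
For job 5: job 4 (finishes hour 17); job 1 (finishes hour 2). Taking the maximum gives a start of hour 17, and it finishes at 17 + 9 = hour 26.
For job 7: job 5 (finishes hour 26); job 4 (finishes hour 17). Taking the maximum gives a start of hour 26, and it finishes at 26 + 8 = hour 34.
Job 6 cannot start until job 1 (finishes hour 2); job 5 (finishes hour 26). The controlling bound is hour 26, so job 6 finishes at 26 + 3 = hour 29.
Job 3 cannot start until job 4 (finishes hour 17, plus 2-hour gap → hour 19); job 1 (finishes hour 2). The controlling bound is hour 19, so job 3 finishes at 19 + 3 = hour 22.
All tasks are finished once the last one completes. Finish times: Job 1 at 2, Job 2 at 9, Job 3 at 22, Job 4 at 17, Job 5 at 26, Job 6 at 29, Job 7 at 34. The latest is hour 34.

34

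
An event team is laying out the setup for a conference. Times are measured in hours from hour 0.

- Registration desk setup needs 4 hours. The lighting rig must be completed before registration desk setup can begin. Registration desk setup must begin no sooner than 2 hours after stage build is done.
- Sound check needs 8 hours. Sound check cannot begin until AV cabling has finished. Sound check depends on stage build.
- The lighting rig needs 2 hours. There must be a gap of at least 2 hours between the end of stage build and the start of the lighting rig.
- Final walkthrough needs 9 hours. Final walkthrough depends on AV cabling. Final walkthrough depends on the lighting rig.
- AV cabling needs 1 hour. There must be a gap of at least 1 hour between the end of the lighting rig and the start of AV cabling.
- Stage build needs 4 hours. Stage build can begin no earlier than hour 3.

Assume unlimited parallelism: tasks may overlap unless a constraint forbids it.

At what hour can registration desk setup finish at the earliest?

15

Stage build waits on its own release at hour 3, so it starts at hour 3 and finishes at 3 + 4 = hour 7.
The lighting rig waits on stage build (finishes hour 7, plus 2-hour gap → hour 9), so it starts at hour 9 and finishes at 9 + 2 = hour 11.
Registration desk setup has to wait for the lighting rig (finishes hour 11); stage build (finishes hour 7, plus 2-hour gap → hour 9). The latest of these is hour 11, so registration desk setup runs hour 11 to 11 + 4 = hour 15.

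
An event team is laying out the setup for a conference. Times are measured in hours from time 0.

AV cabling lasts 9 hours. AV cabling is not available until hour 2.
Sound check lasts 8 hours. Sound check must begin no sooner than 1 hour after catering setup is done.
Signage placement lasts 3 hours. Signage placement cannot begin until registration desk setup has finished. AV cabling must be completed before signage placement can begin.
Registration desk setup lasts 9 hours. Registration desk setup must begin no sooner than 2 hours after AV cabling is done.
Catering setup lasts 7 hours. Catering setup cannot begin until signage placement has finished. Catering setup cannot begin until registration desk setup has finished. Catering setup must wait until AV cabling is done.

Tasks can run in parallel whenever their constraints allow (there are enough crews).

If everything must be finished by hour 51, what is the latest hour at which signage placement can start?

32

To finish by hour 51, sound check (duration 8) must start no later than hour 43.
Since sound check (must start by hour 43, minus 1-hour gap → hour 42) depends on it, catering setup must finish by hour 42. Backing off its 7-hour duration gives a latest start of hour 35.
Signage placement has to be done before catering setup (must start by hour 35). That means finishing by hour 35, i.e. starting by 35 − 3 = hour 32.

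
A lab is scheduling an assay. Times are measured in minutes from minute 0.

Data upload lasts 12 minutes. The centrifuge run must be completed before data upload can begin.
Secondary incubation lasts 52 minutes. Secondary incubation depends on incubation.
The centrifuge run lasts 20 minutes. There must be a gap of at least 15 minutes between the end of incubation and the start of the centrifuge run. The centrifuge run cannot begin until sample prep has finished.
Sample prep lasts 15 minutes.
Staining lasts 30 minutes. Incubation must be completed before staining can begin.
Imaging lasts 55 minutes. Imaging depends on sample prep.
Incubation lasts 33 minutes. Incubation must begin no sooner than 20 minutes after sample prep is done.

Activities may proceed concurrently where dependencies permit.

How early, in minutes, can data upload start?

103

Sample prep has no prerequisites, so it starts at minute 0 and finishes at minute 15.
Incubation cannot begin until sample prep (finishes minute 15, plus 20-minute gap → minute 35). It runs from minute 35 to 35 + 33 = minute 68.
The centrifuge run needs all of incubation (finishes minute 68, plus 15-minute gap → minute 83); sample prep (finishes minute 15). That puts its earliest start at minute 83; it finishes at 83 + 20 = minute 103.
Data upload waits on the centrifuge run (finishes minute 103), so the earliest it can start is minute 103.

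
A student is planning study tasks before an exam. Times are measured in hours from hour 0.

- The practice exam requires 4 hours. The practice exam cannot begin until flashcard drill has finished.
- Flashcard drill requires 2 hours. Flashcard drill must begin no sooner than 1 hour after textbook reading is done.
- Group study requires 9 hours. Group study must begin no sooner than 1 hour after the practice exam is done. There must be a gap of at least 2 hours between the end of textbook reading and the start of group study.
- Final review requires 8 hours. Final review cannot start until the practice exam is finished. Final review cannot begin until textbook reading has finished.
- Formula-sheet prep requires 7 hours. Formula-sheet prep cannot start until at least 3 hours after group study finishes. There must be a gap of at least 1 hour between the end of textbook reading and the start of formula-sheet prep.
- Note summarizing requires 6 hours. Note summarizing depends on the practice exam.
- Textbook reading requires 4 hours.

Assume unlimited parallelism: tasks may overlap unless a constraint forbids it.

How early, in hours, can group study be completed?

Textbook reading has no prerequisites, so it starts at hour 0 and finishes at hour 4.
Flashcard drill waits on textbook reading (finishes hour 4, plus 1-hour gap → hour 5), so it starts at hour 5 and finishes at 5 + 2 = hour 7.
After flashcard drill (finishes hour 7), the practice exam can start at hour 7 and finishes at hour 11.
For group study: the practice exam (finishes hour 11, plus 1-hour gap → hour 12); textbook reading (finishes hour 4, plus 2-hour gap → hour 6). Taking the maximum gives a start of hour 12, and it finishes at 12 + 9 = hour 21.

21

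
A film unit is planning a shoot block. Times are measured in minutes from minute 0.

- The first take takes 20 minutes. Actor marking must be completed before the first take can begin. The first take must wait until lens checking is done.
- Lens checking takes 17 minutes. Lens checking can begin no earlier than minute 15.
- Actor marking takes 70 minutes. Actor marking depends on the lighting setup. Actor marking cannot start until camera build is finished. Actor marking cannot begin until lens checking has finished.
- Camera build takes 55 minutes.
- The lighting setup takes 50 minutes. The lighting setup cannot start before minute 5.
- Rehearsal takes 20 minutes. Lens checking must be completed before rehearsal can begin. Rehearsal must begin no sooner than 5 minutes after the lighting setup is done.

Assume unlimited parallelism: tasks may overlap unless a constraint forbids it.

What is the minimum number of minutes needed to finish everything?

After its own release at minute 15, lens checking can start at minute 15 and finishes at minute 32.
Camera build can start immediately at minute 0; it finishes at minute 55.
After its own release at minute 5, the lighting setup can start at minute 5 and finishes at minute 55.
For rehearsal: lens checking (finishes minute 32); the lighting setup (finishes minute 55, plus 5-minute gap → minute 60). Taking the maximum gives a start of minute 60, and it finishes at 60 + 20 = minute 80.
Actor marking cannot start until the lighting setup (finishes minute 55); camera build (finishes minute 55); lens checking (finishes minute 32). The controlling bound is minute 55, so actor marking finishes at 55 + 70 = minute 125.
For the first take: actor marking (finishes minute 125); lens checking (finishes minute 32). Taking the maximum gives a start of minute 125, and it finishes at 125 + 20 = minute 145.
All tasks are finished once the last one completes. Finish times: The lighting setup at 55, Camera build at 55, Lens checking at 32, Actor marking at 125, Rehearsal at 80, The first take at 145. The latest is minute 145.

145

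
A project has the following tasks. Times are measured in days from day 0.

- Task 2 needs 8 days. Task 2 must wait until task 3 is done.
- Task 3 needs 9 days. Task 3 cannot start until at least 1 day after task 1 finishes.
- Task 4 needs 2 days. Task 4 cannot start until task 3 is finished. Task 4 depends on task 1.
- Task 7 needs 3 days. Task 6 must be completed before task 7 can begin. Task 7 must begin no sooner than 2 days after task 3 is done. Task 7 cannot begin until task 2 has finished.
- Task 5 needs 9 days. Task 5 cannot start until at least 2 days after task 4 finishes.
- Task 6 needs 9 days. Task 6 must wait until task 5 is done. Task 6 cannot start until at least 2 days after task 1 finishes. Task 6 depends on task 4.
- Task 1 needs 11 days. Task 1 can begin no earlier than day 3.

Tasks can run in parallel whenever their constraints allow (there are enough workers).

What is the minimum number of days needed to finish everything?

After its own release at day 3, task 1 can start at day 3 and finishes at day 14.
Task 3 cannot begin until task 1 (finishes day 14, plus 1-day gap → day 15). It runs from day 15 to 15 + 9 = day 24.
Task 4 cannot start until task 3 (finishes day 24); task 1 (finishes day 14). The controlling bound is day 24, so task 4 finishes at 24 + 2 = day 26.
Task 5 waits on task 4 (finishes day 26, plus 2-day gap → day 28), so it starts at day 28 and finishes at 28 + 9 = day 37.
Task 6 cannot start until task 5 (finishes day 37); task 1 (finishes day 14, plus 2-day gap → day 16); task 4 (finishes day 26). The controlling bound is day 37, so task 6 finishes at 37 + 9 = day 46.
Task 2 cannot begin until task 3 (finishes day 24). It runs from day 24 to 24 + 8 = day 32.
Task 7 cannot start until task 6 (finishes day 46); task 3 (finishes day 24, plus 2-day gap → day 26); task 2 (finishes day 32). The controlling bound is day 46, so task 7 finishes at 46 + 3 = day 49.
All tasks are finished once the last one completes. Finish times: Task 1 at 14, Task 2 at 32, Task 3 at 24, Task 4 at 26, Task 5 at 37, Task 6 at 46, Task 7 at 49. The latest is day 49.

49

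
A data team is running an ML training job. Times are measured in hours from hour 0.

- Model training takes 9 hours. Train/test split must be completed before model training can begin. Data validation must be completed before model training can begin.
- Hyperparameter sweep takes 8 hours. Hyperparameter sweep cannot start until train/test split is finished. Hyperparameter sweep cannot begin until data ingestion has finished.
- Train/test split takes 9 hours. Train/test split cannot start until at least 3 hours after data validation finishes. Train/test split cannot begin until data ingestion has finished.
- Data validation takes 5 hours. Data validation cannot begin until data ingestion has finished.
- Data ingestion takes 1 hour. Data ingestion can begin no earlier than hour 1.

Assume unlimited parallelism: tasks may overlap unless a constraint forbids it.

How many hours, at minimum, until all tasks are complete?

After its own release at hour 1, data ingestion can start at hour 1 and finishes at hour 2.
Data validation cannot begin until data ingestion (finishes hour 2). It runs from hour 2 to 2 + 5 = hour 7.
Train/test split needs all of data validation (finishes hour 7, plus 3-hour gap → hour 10); data ingestion (finishes hour 2). That puts its earliest start at hour 10; it finishes at 10 + 9 = hour 19.
For model training: train/test split (finishes hour 19); data validation (finishes hour 7). Taking the maximum gives a start of hour 19, and it finishes at 19 + 9 = hour 28.
Hyperparameter sweep has to wait for train/test split (finishes hour 19); data ingestion (finishes hour 2). The latest of these is hour 19, so hyperparameter sweep runs hour 19 to 19 + 8 = hour 27.
All tasks are finished once the last one completes. Finish times: Data ingestion at 2, Data validation at 7, Train/test split at 19, Hyperparameter sweep at 27, Model training at 28. The latest is hour 28.

28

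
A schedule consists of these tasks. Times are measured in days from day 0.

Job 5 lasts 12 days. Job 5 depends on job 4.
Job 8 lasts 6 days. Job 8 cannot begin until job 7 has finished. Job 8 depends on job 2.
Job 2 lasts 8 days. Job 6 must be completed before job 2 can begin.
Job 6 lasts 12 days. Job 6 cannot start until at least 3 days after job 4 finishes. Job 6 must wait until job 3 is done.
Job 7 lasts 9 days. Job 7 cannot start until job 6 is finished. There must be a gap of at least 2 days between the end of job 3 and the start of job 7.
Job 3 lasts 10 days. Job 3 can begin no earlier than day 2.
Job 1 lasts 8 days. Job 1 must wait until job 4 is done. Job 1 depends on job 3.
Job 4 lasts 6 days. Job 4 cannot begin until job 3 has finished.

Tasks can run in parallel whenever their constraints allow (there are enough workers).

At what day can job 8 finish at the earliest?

Job 3 cannot begin until its own release at day 2. It runs from day 2 to 2 + 10 = day 12.
Job 4 cannot begin until job 3 (finishes day 12). It runs from day 12 to 12 + 6 = day 18.
Job 6 needs all of job 4 (finishes day 18, plus 3-day gap → day 21); job 3 (finishes day 12). That puts its earliest start at day 21; it finishes at 21 + 12 = day 33.
For job 7: job 6 (finishes day 33); job 3 (finishes day 12, plus 2-day gap → day 14). Taking the maximum gives a start of day 33, and it finishes at 33 + 9 = day 42.
Job 2 cannot begin until job 6 (finishes day 33). It runs from day 33 to 33 + 8 = day 41.
Job 8 cannot start until job 7 (finishes day 42); job 2 (finishes day 41). The controlling bound is day 42, so job 8 finishes at 42 + 6 = day 48.

48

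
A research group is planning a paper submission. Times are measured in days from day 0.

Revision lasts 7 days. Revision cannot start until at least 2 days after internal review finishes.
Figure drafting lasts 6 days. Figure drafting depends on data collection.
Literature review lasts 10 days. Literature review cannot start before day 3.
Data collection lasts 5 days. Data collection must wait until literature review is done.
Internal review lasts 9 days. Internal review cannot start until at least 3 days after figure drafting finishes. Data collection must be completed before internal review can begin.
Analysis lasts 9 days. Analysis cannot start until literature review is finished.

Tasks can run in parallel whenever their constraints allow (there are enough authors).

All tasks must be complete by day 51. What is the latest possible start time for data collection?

Nothing follows revision; the deadline of day 51 is its only limit. It must start by 51 − 7 = day 44.
Internal review feeds into revision (must start by day 44, minus 2-day gap → day 42); so internal review must finish by day 42 and therefore start by day 33.
Figure drafting has to be done before internal review (must start by day 33, minus 3-day gap → day 30). That means finishing by day 30, i.e. starting by 30 − 6 = day 24.
Data collection must finish in time for figure drafting (must start by day 24); internal review (must start by day 33). The tightest is day 24, so data collection must start by 24 − 5 = day 19.

19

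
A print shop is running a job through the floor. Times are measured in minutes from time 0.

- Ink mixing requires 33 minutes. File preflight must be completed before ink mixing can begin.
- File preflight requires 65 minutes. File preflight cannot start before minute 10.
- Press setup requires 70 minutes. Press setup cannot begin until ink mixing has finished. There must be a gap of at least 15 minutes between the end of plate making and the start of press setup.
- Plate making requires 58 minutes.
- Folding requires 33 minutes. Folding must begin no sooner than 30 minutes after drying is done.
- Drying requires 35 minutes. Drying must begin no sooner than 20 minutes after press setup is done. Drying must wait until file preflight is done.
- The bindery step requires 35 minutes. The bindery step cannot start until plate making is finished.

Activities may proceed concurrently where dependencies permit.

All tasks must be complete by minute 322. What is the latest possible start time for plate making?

Nothing follows folding; the deadline of minute 322 is its only limit. It must start by 322 − 33 = minute 289.
Since folding (must start by minute 289, minus 30-minute gap → minute 259) depends on it, drying must finish by minute 259. Backing off its 35-minute duration gives a latest start of minute 224.
Press setup feeds into drying (must start by minute 224, minus 20-minute gap → minute 204); so press setup must finish by minute 204 and therefore start by minute 134.
To finish by minute 322, the bindery step (duration 35) must start no later than minute 287.
For plate making: press setup (must start by minute 134, minus 15-minute gap → minute 119); the bindery step (must start by minute 287). The most restrictive is minute 119; with a 58-minute duration, plate making must start by minute 61.

61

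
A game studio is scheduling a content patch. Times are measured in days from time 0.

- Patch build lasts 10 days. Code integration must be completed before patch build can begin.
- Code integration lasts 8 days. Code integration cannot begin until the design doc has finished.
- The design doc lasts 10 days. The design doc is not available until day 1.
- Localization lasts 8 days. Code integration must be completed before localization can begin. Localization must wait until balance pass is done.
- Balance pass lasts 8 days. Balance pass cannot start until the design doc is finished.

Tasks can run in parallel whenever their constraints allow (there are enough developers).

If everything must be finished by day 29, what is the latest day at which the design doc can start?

1

Localization has no dependents, so it just needs to finish by day 29. Starting by 29 − 8 = day 21 achieves that.
Patch build must finish by day 29; it takes 10 days, so it must start by 29 − 10 = day 19.
Code integration must finish in time for localization (must start by day 21); patch build (must start by day 19). The tightest is day 19, so code integration must start by 19 − 8 = day 11.
Balance pass has to be done before localization (must start by day 21). That means finishing by day 21, i.e. starting by 21 − 8 = day 13.
For the design doc: code integration (must start by day 11); balance pass (must start by day 13). The most restrictive is day 11; with a 10-day duration, the design doc must start by day 1.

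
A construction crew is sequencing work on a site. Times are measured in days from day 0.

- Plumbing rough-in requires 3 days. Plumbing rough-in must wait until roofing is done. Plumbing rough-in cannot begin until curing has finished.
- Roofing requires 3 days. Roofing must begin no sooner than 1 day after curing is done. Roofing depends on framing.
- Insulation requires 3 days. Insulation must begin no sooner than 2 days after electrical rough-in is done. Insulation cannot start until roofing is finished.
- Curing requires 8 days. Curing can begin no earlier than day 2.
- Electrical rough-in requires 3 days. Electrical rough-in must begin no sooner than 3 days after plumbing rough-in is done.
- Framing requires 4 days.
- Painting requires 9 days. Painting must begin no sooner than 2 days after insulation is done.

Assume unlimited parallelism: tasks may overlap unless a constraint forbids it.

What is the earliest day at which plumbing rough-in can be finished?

Framing can start immediately at day 0; it finishes at day 4.
Curing cannot begin until its own release at day 2. It runs from day 2 to 2 + 8 = day 10.
For roofing: curing (finishes day 10, plus 1-day gap → day 11); framing (finishes day 4). Taking the maximum gives a start of day 11, and it finishes at 11 + 3 = day 14.
Plumbing rough-in needs all of roofing (finishes day 14); curing (finishes day 10). That puts its earliest start at day 14; it finishes at 14 + 3 = day 17.

17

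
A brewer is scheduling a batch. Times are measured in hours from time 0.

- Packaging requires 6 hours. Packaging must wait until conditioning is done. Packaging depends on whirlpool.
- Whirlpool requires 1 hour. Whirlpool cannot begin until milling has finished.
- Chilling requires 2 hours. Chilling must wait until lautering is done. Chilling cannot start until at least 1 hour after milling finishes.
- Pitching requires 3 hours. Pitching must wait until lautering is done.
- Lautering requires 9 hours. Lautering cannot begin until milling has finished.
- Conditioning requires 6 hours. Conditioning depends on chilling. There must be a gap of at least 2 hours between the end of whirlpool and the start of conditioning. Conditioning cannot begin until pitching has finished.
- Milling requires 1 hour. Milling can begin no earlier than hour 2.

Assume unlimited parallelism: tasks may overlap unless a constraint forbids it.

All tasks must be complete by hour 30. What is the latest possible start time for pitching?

Packaging has no dependents, so it just needs to finish by hour 30. Starting by 30 − 6 = hour 24 achieves that.
Conditioning feeds into packaging (must start by hour 24); so conditioning must finish by hour 24 and therefore start by hour 18.
Pitching has to be done before conditioning (must start by hour 18). That means finishing by hour 18, i.e. starting by 18 − 3 = hour 15.

15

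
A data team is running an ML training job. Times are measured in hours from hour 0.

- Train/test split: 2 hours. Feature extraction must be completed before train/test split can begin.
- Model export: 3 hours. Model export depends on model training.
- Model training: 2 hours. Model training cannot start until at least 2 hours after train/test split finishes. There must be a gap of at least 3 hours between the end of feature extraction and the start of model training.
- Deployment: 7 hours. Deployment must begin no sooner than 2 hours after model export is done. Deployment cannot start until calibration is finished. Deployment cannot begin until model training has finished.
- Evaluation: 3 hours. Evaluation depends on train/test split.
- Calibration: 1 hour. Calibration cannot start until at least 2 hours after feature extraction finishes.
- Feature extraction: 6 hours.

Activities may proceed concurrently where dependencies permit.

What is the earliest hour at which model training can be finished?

Feature extraction can start immediately at hour 0; it finishes at hour 6.
Train/test split cannot begin until feature extraction (finishes hour 6). It runs from hour 6 to 6 + 2 = hour 8.
Model training needs all of train/test split (finishes hour 8, plus 2-hour gap → hour 10); feature extraction (finishes hour 6, plus 3-hour gap → hour 9). That puts its earliest start at hour 10; it finishes at 10 + 2 = hour 12.

12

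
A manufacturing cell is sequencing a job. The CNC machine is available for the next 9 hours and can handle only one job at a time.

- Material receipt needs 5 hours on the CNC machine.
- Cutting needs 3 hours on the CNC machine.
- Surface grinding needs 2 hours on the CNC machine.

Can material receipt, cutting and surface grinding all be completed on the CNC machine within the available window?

Running back to back, the jobs need 5 + 3 + 2 = 10 hours on the CNC machine.
Since 10 > 9, they cannot all fit.

No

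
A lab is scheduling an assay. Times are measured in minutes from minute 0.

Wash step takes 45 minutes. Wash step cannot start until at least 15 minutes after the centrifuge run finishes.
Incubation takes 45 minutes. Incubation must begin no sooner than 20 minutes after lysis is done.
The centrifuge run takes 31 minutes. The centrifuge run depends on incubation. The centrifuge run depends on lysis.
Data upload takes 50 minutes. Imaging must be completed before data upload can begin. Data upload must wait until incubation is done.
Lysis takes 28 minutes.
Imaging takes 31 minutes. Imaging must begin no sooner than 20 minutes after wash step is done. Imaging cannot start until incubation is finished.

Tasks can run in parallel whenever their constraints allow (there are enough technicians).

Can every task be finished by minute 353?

Yes

Nothing blocks lysis, so it runs from minute 0 to minute 28.
Incubation waits on lysis (finishes minute 28, plus 20-minute gap → minute 48), so it starts at minute 48 and finishes at 48 + 45 = minute 93.
The centrifuge run needs all of incubation (finishes minute 93); lysis (finishes minute 28). That puts its earliest start at minute 93; it finishes at 93 + 31 = minute 124.
Wash step cannot begin until the centrifuge run (finishes minute 124, plus 15-minute gap → minute 139). It runs from minute 139 to 139 + 45 = minute 184.
For imaging: wash step (finishes minute 184, plus 20-minute gap → minute 204); incubation (finishes minute 93). Taking the maximum gives a start of minute 204, and it finishes at 204 + 31 = minute 235.
Data upload has to wait for imaging (finishes minute 235); incubation (finishes minute 93). The latest of these is minute 235, so data upload runs minute 235 to 235 + 50 = minute 285.
Every task is finished by minute 285, which is no later than the deadline of 353, so the schedule is feasible.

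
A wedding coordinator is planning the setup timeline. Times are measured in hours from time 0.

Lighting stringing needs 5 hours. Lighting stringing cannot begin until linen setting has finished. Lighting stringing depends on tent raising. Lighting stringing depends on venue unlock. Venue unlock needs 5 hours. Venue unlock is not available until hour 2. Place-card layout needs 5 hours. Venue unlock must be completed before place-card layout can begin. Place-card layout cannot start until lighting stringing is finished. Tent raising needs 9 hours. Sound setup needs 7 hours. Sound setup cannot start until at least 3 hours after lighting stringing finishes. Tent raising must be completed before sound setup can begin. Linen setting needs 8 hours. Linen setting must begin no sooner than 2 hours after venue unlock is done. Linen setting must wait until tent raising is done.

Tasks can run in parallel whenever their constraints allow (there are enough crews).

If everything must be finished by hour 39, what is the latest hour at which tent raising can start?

7

Sound setup must finish by hour 39; it takes 7 hours, so it must start by 39 − 7 = hour 32.
Place-card layout must finish by hour 39; it takes 5 hours, so it must start by 39 − 5 = hour 34.
For lighting stringing: sound setup (must start by hour 32, minus 3-hour gap → hour 29); place-card layout (must start by hour 34). The most restrictive is hour 29; with a 5-hour duration, lighting stringing must start by hour 24.
Linen setting has to be done before lighting stringing (must start by hour 24). That means finishing by hour 24, i.e. starting by 24 − 8 = hour 16.
Tent raising has several dependents: linen setting (must start by hour 16); lighting stringing (must start by hour 24); sound setup (must start by hour 32). The earliest of those limits is hour 16, so tent raising must start by 16 − 9 = hour 7.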